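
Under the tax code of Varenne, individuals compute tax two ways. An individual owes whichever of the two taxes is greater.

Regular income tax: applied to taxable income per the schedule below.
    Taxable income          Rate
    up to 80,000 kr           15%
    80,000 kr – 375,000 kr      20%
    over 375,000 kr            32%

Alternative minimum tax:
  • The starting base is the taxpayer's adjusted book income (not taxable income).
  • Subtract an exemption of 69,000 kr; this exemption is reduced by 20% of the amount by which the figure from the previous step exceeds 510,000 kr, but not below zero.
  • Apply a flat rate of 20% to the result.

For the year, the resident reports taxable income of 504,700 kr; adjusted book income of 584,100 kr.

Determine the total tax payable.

112,504 kr

Regular income tax:
  80,000 kr × 15% = 12,000 kr
  295,000 kr × 20% = 59,000 kr
  129,700 kr × 32% = 41,504 kr
  → 112,504 kr

Alternative minimum tax:
  Base (adjusted book income): 584,100 kr
  Exemption: 69,000 kr − 20% × (584,100 kr − 510,000 kr) = 69,000 kr − 14,820 kr = 54,180 kr
  Base: 584,100 kr − 54,180 kr = 529,920 kr
  529,920 kr × 20% = 105,984 kr

112,504 kr > 105,984 kr, so the regular income tax governs.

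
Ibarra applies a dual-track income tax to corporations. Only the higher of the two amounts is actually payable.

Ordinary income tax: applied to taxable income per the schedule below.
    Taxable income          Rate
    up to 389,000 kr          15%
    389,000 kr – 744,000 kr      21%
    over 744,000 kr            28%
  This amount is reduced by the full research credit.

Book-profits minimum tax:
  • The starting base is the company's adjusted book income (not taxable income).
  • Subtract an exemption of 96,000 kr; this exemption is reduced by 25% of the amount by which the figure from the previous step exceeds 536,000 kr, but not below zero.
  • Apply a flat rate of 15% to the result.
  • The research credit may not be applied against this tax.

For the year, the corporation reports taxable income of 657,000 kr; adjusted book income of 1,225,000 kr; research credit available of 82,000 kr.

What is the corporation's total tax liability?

Ordinary income tax:
  389,000 kr × 15% = 58,350 kr
  268,000 kr × 21% = 56,280 kr
  → 114,630 kr
  Less research credit 82,000 kr → 32,630 kr

Book-profits minimum tax:
  Base (adjusted book income): 1,225,000 kr
  Exemption: 25% × (1,225,000 kr − 536,000 kr) = 172,250 kr ≥ 96,000 kr, so the exemption is fully phased out
  Base: 1,225,000 kr − 0 kr = 1,225,000 kr
  1,225,000 kr × 15% = 183,750 kr

183,750 kr > 32,630 kr, so the book-profits minimum tax is the binding amount.

183,750 kr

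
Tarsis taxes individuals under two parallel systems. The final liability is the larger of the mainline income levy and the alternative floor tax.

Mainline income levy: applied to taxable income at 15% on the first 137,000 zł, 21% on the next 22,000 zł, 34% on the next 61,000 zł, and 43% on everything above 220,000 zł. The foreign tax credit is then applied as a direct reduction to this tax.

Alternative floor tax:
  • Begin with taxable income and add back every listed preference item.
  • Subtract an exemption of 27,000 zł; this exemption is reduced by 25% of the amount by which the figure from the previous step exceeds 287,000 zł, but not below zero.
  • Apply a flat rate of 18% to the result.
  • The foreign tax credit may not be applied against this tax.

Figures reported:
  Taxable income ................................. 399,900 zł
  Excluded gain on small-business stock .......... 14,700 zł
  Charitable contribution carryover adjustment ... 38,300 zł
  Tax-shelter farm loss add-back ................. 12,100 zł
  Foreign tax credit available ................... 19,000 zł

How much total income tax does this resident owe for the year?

Alternative floor tax:
  Adjusted income: 399,900 zł + 14,700 zł + 38,300 zł + 12,100 zł = 465,000 zł
  Exemption: 25% × (465,000 zł − 287,000 zł) = 44,500 zł ≥ 27,000 zł, so the exemption is fully phased out
  Base: 465,000 zł − 0 zł = 465,000 zł
  465,000 zł × 18% = 83,700 zł

Mainline income levy:
  137,000 zł × 15% = 20,550 zł
  22,000 zł × 21% = 4,620 zł
  61,000 zł × 34% = 20,740 zł
  179,900 zł × 43% = 77,357 zł
  → 123,267 zł
  Less foreign tax credit 19,000 zł → 104,267 zł

104,267 zł > 83,700 zł, so the mainline income levy governs.

104,267 zł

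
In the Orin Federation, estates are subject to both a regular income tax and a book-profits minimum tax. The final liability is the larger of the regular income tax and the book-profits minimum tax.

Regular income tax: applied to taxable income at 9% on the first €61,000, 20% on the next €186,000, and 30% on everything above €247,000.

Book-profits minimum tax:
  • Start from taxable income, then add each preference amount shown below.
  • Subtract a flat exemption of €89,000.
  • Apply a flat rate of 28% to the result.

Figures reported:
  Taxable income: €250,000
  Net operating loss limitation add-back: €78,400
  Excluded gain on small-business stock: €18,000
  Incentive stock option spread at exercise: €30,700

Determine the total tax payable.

Book-profits minimum tax:
  Adjusted income: €250,000 + €78,400 + €18,000 + €30,700 = €377,100
  Less exemption €89,000 → base €288,100
  €288,100 × 28% = €80,668

Regular income tax:
  €61,000 × 9% = €5,490
  €186,000 × 20% = €37,200
  €3,000 × 30% = €900
  → €43,590

€80,668 > €43,590, so the book-profits minimum tax is the binding amount.

€80,668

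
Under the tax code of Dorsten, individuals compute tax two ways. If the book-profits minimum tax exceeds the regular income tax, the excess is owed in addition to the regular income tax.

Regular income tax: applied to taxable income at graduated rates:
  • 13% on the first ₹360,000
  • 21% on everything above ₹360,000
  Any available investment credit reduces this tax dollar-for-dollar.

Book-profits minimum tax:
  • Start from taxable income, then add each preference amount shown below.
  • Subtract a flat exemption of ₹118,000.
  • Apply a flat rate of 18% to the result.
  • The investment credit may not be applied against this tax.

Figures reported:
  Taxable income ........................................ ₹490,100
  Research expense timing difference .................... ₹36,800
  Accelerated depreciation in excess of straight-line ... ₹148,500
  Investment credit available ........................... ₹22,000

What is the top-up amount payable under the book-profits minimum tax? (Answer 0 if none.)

₹48,211

Book-profits minimum tax:
  Adjusted income: ₹490,100 + ₹36,800 + ₹148,500 = ₹675,400
  Less exemption ₹118,000 → base ₹557,400
  ₹557,400 × 18% = ₹100,332

Regular income tax:
  ₹360,000 × 13% = ₹46,800
  ₹130,100 × 21% = ₹27,321
  → ₹74,121
  Less investment credit ₹22,000 → ₹52,121

Excess of book-profits minimum tax over regular income tax: ₹100,332 − ₹52,121 = ₹48,211.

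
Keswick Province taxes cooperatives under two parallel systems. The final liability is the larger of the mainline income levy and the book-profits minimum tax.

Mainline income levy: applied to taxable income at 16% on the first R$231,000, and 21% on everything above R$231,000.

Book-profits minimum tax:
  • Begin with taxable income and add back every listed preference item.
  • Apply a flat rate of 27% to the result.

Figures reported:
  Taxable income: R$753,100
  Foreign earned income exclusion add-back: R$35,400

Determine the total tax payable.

R$212,895

Mainline income levy:
  R$231,000 × 16% = R$36,960
  R$522,100 × 21% = R$109,641
  → R$146,601

Book-profits minimum tax:
  Adjusted income: R$753,100 + R$35,400 = R$788,500
  R$788,500 × 27% = R$212,895

R$212,895 > R$146,601, so the book-profits minimum tax is the binding amount.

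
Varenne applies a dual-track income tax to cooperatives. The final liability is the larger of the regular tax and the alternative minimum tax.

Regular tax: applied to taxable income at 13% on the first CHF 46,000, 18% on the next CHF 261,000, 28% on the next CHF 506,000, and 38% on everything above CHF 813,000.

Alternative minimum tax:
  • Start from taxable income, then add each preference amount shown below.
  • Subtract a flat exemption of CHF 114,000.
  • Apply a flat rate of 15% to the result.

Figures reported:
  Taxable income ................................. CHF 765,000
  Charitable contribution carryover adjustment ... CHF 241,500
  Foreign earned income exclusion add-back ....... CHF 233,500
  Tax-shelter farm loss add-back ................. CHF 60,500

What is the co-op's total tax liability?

Regular tax:
  CHF 46,000 × 13% = CHF 5,980
  CHF 261,000 × 18% = CHF 46,980
  CHF 458,000 × 28% = CHF 128,240
  → CHF 181,200

Alternative minimum tax:
  Adjusted income: CHF 765,000 + CHF 241,500 + CHF 233,500 + CHF 60,500 = CHF 1,300,500
  Less exemption CHF 114,000 → base CHF 1,186,500
  CHF 1,186,500 × 15% = CHF 177,975

CHF 181,200 > CHF 177,975, so the regular tax governs.

CHF 181,200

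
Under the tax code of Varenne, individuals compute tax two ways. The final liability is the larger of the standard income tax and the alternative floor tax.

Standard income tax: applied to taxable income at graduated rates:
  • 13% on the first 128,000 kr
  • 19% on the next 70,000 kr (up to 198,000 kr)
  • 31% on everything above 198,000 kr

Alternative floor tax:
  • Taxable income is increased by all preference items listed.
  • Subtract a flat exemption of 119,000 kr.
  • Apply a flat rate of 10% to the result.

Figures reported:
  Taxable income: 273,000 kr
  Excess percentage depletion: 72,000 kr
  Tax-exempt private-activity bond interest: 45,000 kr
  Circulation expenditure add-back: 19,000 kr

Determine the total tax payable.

53,190 kr

Alternative floor tax:
  Adjusted income: 273,000 kr + 72,000 kr + 45,000 kr + 19,000 kr = 409,000 kr
  Less exemption 119,000 kr → base 290,000 kr
  290,000 kr × 10% = 29,000 kr

Standard income tax:
  128,000 kr × 13% = 16,640 kr
  70,000 kr × 19% = 13,300 kr
  75,000 kr × 31% = 23,250 kr
  → 53,190 kr

53,190 kr > 29,000 kr, so the standard income tax governs.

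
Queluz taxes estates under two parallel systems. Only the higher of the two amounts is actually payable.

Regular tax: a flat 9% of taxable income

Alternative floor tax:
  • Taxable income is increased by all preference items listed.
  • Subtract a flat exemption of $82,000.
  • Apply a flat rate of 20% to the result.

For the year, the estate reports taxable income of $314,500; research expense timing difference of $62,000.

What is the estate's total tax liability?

$58,900

Alternative floor tax:
  Adjusted income: $314,500 + $62,000 = $376,500
  Less exemption $82,000 → base $294,500
  $294,500 × 20% = $58,900

Regular tax:
  $314,500 × 9% = $28,305

$58,900 > $28,305, so the alternative floor tax is the binding amount.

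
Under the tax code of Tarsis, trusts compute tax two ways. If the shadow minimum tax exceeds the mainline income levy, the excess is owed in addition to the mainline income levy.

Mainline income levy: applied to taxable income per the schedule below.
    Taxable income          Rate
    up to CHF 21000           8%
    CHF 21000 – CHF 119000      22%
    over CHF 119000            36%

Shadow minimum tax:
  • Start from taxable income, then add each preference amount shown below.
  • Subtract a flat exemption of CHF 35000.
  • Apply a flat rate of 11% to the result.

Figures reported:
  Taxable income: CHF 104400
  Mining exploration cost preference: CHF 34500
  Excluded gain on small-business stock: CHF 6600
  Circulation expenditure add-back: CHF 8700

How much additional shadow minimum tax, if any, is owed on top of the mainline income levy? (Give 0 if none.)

CHF 0

Mainline income levy:
  CHF 21000 × 8% = CHF 1680
  CHF 83400 × 22% = CHF 18348
  → CHF 20028

Shadow minimum tax:
  Adjusted income: CHF 104400 + CHF 34500 + CHF 6600 + CHF 8700 = CHF 154200
  Less exemption CHF 35000 → base CHF 119200
  CHF 119200 × 11% = CHF 13112

CHF 13112 ≤ CHF 20028, so no add-on is due.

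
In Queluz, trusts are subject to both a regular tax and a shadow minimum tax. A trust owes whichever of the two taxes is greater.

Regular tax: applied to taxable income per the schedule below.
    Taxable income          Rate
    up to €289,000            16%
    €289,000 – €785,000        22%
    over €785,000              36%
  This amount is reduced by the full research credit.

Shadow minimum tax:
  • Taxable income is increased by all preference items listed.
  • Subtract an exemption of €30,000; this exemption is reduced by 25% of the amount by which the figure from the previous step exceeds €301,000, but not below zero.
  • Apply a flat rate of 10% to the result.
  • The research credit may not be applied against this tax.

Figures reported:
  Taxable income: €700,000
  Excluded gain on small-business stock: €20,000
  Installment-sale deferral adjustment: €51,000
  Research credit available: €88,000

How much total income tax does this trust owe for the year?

€77,100

Shadow minimum tax:
  Adjusted income: €700,000 + €20,000 + €51,000 = €771,000
  Exemption: 25% × (€771,000 − €301,000) = €117,500 ≥ €30,000, so the exemption is fully phased out
  Base: €771,000 − €0 = €771,000
  €771,000 × 10% = €77,100

Regular tax:
  €289,000 × 16% = €46,240
  €411,000 × 22% = €90,420
  → €136,660
  Less research credit €88,000 → €48,660

€77,100 > €48,660, so the shadow minimum tax is the binding amount.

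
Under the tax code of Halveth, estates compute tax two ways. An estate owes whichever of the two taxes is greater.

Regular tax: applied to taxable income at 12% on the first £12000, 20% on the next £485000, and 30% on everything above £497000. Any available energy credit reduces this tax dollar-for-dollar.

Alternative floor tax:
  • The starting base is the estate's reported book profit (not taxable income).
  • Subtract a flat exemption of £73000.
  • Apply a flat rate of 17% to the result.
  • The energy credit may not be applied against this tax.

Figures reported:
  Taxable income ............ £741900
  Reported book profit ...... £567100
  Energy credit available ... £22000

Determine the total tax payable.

Alternative floor tax:
  Base (reported book profit): £567100
  Less exemption £73000 → base £494100
  £494100 × 17% = £83997

Regular tax:
  £12000 × 12% = £1440
  £485000 × 20% = £97000
  £244900 × 30% = £73470
  → £171910
  Less energy credit £22000 → £149910

£149910 > £83997, so the regular tax governs.

£149910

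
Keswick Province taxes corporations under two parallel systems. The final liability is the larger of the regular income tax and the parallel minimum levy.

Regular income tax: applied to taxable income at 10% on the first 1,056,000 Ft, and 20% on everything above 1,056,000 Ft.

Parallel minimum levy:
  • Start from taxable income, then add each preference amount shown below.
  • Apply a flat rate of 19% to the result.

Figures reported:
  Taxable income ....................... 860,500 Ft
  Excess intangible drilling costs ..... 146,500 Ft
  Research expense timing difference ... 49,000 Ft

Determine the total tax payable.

Regular income tax:
  860,500 Ft × 10% = 86,050 Ft

Parallel minimum levy:
  Adjusted income: 860,500 Ft + 146,500 Ft + 49,000 Ft = 1,056,000 Ft
  1,056,000 Ft × 19% = 200,640 Ft

200,640 Ft > 86,050 Ft, so the parallel minimum levy is the binding amount.

200,640 Ft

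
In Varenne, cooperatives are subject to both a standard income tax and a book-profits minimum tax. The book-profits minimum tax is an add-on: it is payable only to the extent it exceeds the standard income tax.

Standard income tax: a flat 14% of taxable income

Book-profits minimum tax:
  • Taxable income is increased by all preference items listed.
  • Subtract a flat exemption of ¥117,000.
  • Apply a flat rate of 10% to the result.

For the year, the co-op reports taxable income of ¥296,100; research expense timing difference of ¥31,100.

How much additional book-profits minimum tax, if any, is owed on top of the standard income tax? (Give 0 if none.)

Book-profits minimum tax:
  Adjusted income: ¥296,100 + ¥31,100 = ¥327,200
  Less exemption ¥117,000 → base ¥210,200
  ¥210,200 × 10% = ¥21,020

Standard income tax:
  ¥296,100 × 14% = ¥41,454

¥21,020 ≤ ¥41,454, so no add-on is due.

¥0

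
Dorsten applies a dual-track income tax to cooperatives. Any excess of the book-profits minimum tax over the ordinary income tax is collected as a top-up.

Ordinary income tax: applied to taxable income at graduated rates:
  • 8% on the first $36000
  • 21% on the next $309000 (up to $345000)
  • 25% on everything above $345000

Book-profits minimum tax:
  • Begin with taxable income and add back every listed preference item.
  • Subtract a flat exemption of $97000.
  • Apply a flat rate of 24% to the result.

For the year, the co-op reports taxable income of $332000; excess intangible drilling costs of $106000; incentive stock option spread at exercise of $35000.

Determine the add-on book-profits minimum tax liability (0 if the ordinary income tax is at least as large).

$25200

Book-profits minimum tax:
  Adjusted income: $332000 + $106000 + $35000 = $473000
  Less exemption $97000 → base $376000
  $376000 × 24% = $90240

Ordinary income tax:
  $36000 × 8% = $2880
  $296000 × 21% = $62160
  → $65040

Excess of book-profits minimum tax over ordinary income tax: $90240 − $65040 = $25200.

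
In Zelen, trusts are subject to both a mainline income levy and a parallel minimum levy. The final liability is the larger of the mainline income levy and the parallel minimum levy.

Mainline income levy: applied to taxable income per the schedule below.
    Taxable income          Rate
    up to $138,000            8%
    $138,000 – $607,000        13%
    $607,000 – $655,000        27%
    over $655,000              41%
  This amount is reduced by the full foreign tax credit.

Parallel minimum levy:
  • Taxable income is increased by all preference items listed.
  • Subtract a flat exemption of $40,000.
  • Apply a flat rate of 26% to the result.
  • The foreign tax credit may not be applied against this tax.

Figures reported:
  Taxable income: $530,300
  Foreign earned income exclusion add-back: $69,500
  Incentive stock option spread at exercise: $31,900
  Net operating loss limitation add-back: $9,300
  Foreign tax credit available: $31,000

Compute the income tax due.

$156,260

Mainline income levy:
  $138,000 × 8% = $11,040
  $392,300 × 13% = $50,999
  → $62,039
  Less foreign tax credit $31,000 → $31,039

Parallel minimum levy:
  Adjusted income: $530,300 + $69,500 + $31,900 + $9,300 = $641,000
  Less exemption $40,000 → base $601,000
  $601,000 × 26% = $156,260

$156,260 > $31,039, so the parallel minimum levy is the binding amount.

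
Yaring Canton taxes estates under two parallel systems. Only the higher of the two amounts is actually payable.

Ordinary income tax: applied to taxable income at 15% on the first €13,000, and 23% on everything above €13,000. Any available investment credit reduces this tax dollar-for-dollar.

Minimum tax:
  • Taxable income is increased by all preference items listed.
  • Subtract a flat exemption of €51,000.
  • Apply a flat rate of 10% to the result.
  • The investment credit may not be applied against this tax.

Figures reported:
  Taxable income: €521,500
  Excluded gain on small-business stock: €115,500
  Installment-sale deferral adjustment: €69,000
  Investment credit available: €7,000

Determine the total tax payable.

Minimum tax:
  Adjusted income: €521,500 + €115,500 + €69,000 = €706,000
  Less exemption €51,000 → base €655,000
  €655,000 × 10% = €65,500

Ordinary income tax:
  €13,000 × 15% = €1,950
  €508,500 × 23% = €116,955
  → €118,905
  Less investment credit €7,000 → €111,905

€111,905 > €65,500, so the ordinary income tax governs.

€111,905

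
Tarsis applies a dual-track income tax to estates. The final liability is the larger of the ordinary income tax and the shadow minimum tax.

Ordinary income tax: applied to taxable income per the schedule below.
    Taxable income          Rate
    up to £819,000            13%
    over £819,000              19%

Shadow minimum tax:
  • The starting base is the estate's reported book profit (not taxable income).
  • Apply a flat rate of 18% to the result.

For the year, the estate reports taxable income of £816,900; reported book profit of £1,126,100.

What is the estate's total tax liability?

£202,698

Shadow minimum tax:
  Base (reported book profit): £1,126,100
  £1,126,100 × 18% = £202,698

Ordinary income tax:
  £816,900 × 13% = £106,197

£202,698 > £106,197, so the shadow minimum tax is the binding amount.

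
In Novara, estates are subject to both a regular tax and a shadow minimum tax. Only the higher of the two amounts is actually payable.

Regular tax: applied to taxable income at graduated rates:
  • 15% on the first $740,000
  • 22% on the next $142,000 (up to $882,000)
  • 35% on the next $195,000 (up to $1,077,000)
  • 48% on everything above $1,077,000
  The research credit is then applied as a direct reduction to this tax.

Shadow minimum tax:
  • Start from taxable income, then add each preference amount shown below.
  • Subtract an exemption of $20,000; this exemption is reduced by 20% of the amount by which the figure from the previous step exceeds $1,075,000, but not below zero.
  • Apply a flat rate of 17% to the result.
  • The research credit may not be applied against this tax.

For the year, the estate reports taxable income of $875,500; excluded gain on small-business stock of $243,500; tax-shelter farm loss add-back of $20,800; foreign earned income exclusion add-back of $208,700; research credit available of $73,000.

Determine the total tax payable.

$229,245

Shadow minimum tax:
  Adjusted income: $875,500 + $243,500 + $20,800 + $208,700 = $1,348,500
  Exemption: 20% × ($1,348,500 − $1,075,000) = $54,700 ≥ $20,000, so the exemption is fully phased out
  Base: $1,348,500 − $0 = $1,348,500
  $1,348,500 × 17% = $229,245

Regular tax:
  $740,000 × 15% = $111,000
  $135,500 × 22% = $29,810
  → $140,810
  Less research credit $73,000 → $67,810

$229,245 > $67,810, so the shadow minimum tax is the binding amount.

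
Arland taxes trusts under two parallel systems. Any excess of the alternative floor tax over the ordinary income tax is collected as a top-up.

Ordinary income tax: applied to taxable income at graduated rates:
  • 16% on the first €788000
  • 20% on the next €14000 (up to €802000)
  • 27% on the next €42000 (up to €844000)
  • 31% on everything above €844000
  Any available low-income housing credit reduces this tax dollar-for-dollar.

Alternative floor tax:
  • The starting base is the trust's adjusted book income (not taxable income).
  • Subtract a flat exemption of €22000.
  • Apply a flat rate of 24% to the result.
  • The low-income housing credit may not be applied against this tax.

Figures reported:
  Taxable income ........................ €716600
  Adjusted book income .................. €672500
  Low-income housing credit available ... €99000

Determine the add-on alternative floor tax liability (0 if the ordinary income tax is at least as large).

€140464

Alternative floor tax:
  Base (adjusted book income): €672500
  Less exemption €22000 → base €650500
  €650500 × 24% = €156120

Ordinary income tax:
  €716600 × 16% = €114656
  Less low-income housing credit €99000 → €15656

Excess of alternative floor tax over ordinary income tax: €156120 − €15656 = €140464.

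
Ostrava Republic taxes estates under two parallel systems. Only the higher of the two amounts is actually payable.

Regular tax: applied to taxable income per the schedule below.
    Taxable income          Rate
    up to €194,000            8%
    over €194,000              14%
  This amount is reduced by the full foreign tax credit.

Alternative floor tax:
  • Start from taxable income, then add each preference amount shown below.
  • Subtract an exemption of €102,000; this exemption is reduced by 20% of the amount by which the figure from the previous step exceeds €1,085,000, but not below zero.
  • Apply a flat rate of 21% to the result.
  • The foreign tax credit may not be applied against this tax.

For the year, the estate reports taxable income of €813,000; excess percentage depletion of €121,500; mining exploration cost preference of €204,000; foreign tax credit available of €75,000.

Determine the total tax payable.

€219,912

Alternative floor tax:
  Adjusted income: €813,000 + €121,500 + €204,000 = €1,138,500
  Exemption: €102,000 − 20% × (€1,138,500 − €1,085,000) = €102,000 − €10,700 = €91,300
  Base: €1,138,500 − €91,300 = €1,047,200
  €1,047,200 × 21% = €219,912

Regular tax:
  €194,000 × 8% = €15,520
  €619,000 × 14% = €86,660
  → €102,180
  Less foreign tax credit €75,000 → €27,180

€219,912 > €27,180, so the alternative floor tax is the binding amount.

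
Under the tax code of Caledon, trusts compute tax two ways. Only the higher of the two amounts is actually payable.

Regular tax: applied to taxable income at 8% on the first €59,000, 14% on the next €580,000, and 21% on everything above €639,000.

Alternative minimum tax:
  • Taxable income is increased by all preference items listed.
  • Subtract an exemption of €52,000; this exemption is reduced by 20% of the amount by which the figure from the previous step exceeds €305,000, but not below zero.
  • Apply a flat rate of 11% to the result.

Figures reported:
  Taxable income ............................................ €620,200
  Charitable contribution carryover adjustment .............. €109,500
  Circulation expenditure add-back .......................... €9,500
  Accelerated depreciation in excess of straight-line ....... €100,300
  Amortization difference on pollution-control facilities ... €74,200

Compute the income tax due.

Alternative minimum tax:
  Adjusted income: €620,200 + €109,500 + €9,500 + €100,300 + €74,200 = €913,700
  Exemption: 20% × (€913,700 − €305,000) = €121,740 ≥ €52,000, so the exemption is fully phased out
  Base: €913,700 − €0 = €913,700
  €913,700 × 11% = €100,507

Regular tax:
  €59,000 × 8% = €4,720
  €561,200 × 14% = €78,568
  → €83,288

€100,507 > €83,288, so the alternative minimum tax is the binding amount.

€100,507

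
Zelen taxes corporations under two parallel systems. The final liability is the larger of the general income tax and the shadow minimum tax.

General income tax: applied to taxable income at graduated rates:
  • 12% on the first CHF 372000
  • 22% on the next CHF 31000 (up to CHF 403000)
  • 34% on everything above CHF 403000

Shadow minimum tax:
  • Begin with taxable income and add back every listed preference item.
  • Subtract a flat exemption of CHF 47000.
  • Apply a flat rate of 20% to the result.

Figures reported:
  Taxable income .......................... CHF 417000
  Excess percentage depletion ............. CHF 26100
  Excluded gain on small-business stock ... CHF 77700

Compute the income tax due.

General income tax:
  CHF 372000 × 12% = CHF 44640
  CHF 31000 × 22% = CHF 6820
  CHF 14000 × 34% = CHF 4760
  → CHF 56220

Shadow minimum tax:
  Adjusted income: CHF 417000 + CHF 26100 + CHF 77700 = CHF 520800
  Less exemption CHF 47000 → base CHF 473800
  CHF 473800 × 20% = CHF 94760

CHF 94760 > CHF 56220, so the shadow minimum tax is the binding amount.

CHF 94760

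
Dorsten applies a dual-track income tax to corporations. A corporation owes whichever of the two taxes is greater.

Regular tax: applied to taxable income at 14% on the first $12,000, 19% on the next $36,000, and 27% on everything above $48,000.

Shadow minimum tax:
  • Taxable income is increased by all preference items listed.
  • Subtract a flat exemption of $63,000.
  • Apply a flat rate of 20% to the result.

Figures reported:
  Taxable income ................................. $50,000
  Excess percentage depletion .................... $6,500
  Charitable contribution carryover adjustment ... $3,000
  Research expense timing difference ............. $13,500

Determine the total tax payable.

$9,060

Shadow minimum tax:
  Adjusted income: $50,000 + $6,500 + $3,000 + $13,500 = $73,000
  Less exemption $63,000 → base $10,000
  $10,000 × 20% = $2,000

Regular tax:
  $12,000 × 14% = $1,680
  $36,000 × 19% = $6,840
  $2,000 × 27% = $540
  → $9,060

$9,060 > $2,000, so the regular tax governs.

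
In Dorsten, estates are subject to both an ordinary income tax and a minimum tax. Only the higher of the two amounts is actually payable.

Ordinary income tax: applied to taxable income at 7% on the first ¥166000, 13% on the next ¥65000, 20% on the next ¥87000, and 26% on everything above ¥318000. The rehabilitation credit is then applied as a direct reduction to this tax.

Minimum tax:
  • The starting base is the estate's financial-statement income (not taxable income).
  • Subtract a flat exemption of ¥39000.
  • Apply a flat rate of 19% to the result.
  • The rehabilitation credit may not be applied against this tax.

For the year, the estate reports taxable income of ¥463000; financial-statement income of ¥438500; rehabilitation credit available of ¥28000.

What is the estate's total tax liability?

¥75905

Ordinary income tax:
  ¥166000 × 7% = ¥11620
  ¥65000 × 13% = ¥8450
  ¥87000 × 20% = ¥17400
  ¥145000 × 26% = ¥37700
  → ¥75170
  Less rehabilitation credit ¥28000 → ¥47170

Minimum tax:
  Base (financial-statement income): ¥438500
  Less exemption ¥39000 → base ¥399500
  ¥399500 × 19% = ¥75905

¥75905 > ¥47170, so the minimum tax is the binding amount.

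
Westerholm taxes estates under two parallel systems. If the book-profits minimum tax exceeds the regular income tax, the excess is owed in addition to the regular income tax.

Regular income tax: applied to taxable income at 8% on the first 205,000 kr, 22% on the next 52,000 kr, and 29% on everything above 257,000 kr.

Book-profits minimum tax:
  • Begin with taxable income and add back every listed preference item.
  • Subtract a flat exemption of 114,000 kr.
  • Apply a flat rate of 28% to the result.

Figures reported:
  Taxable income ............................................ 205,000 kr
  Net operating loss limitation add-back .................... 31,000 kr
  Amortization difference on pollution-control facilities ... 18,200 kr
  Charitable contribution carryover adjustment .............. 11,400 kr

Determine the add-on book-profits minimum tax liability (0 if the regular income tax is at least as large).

26,048 kr

Book-profits minimum tax:
  Adjusted income: 205,000 kr + 31,000 kr + 18,200 kr + 11,400 kr = 265,600 kr
  Less exemption 114,000 kr → base 151,600 kr
  151,600 kr × 28% = 42,448 kr

Regular income tax:
  205,000 kr × 8% = 16,400 kr

Excess of book-profits minimum tax over regular income tax: 42,448 kr − 16,400 kr = 26,048 kr.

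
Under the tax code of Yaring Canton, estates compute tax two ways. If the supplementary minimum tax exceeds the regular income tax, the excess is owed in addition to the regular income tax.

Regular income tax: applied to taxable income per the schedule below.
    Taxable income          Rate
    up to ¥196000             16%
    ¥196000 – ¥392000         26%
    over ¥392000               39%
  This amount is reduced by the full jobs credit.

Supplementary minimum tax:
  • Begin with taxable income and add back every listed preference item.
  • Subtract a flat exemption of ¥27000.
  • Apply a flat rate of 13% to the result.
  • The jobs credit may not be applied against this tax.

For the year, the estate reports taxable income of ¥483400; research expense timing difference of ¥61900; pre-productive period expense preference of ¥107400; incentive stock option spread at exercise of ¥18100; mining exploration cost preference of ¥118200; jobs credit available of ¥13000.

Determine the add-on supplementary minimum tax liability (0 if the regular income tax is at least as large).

Regular income tax:
  ¥196000 × 16% = ¥31360
  ¥196000 × 26% = ¥50960
  ¥91400 × 39% = ¥35646
  → ¥117966
  Less jobs credit ¥13000 → ¥104966

Supplementary minimum tax:
  Adjusted income: ¥483400 + ¥61900 + ¥107400 + ¥18100 + ¥118200 = ¥789000
  Less exemption ¥27000 → base ¥762000
  ¥762000 × 13% = ¥99060

¥99060 ≤ ¥104966, so no add-on is due.

¥0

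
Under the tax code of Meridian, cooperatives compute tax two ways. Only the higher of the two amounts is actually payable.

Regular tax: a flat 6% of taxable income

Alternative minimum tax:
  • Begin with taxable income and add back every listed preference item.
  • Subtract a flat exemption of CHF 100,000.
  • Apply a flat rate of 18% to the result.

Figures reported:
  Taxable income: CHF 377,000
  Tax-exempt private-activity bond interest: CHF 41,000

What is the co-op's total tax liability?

Alternative minimum tax:
  Adjusted income: CHF 377,000 + CHF 41,000 = CHF 418,000
  Less exemption CHF 100,000 → base CHF 318,000
  CHF 318,000 × 18% = CHF 57,240

Regular tax:
  CHF 377,000 × 6% = CHF 22,620

CHF 57,240 > CHF 22,620, so the alternative minimum tax is the binding amount.

CHF 57,240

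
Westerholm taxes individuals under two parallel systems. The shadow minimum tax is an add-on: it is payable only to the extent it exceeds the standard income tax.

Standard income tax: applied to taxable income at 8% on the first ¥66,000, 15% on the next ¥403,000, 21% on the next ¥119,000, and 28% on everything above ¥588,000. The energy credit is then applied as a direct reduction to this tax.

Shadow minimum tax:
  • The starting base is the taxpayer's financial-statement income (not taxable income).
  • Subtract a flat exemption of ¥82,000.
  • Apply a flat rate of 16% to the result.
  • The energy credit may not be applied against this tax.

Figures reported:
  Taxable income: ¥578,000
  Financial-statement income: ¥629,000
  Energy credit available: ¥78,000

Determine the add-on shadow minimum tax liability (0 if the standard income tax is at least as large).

Shadow minimum tax:
  Base (financial-statement income): ¥629,000
  Less exemption ¥82,000 → base ¥547,000
  ¥547,000 × 16% = ¥87,520

Standard income tax:
  ¥66,000 × 8% = ¥5,280
  ¥403,000 × 15% = ¥60,450
  ¥109,000 × 21% = ¥22,890
  → ¥88,620
  Less energy credit ¥78,000 → ¥10,620

Excess of shadow minimum tax over standard income tax: ¥87,520 − ¥10,620 = ¥76,900.

¥76,900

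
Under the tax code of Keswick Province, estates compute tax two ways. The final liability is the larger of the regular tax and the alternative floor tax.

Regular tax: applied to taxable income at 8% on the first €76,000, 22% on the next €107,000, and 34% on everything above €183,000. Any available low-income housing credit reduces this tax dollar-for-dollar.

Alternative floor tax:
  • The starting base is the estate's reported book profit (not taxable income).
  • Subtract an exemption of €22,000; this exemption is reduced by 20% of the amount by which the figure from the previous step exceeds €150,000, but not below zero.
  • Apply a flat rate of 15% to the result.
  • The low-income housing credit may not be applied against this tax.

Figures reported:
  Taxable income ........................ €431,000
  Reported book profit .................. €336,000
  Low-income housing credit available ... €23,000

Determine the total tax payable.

€90,940

Alternative floor tax:
  Base (reported book profit): €336,000
  Exemption: 20% × (€336,000 − €150,000) = €37,200 ≥ €22,000, so the exemption is fully phased out
  Base: €336,000 − €0 = €336,000
  €336,000 × 15% = €50,400

Regular tax:
  €76,000 × 8% = €6,080
  €107,000 × 22% = €23,540
  €248,000 × 34% = €84,320
  → €113,940
  Less low-income housing credit €23,000 → €90,940

€90,940 > €50,400, so the regular tax governs.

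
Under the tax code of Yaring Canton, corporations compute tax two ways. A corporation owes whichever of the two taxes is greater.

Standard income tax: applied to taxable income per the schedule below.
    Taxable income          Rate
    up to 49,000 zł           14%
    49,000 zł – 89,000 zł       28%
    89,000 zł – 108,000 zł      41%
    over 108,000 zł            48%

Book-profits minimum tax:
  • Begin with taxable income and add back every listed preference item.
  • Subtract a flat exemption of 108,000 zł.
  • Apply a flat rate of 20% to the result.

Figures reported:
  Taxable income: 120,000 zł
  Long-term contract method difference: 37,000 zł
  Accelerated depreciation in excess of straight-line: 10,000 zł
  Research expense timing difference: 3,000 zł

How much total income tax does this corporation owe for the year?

Book-profits minimum tax:
  Adjusted income: 120,000 zł + 37,000 zł + 10,000 zł + 3,000 zł = 170,000 zł
  Less exemption 108,000 zł → base 62,000 zł
  62,000 zł × 20% = 12,400 zł

Standard income tax:
  49,000 zł × 14% = 6,860 zł
  40,000 zł × 28% = 11,200 zł
  19,000 zł × 41% = 7,790 zł
  12,000 zł × 48% = 5,760 zł
  → 31,610 zł

31,610 zł > 12,400 zł, so the standard income tax governs.

31,610 zł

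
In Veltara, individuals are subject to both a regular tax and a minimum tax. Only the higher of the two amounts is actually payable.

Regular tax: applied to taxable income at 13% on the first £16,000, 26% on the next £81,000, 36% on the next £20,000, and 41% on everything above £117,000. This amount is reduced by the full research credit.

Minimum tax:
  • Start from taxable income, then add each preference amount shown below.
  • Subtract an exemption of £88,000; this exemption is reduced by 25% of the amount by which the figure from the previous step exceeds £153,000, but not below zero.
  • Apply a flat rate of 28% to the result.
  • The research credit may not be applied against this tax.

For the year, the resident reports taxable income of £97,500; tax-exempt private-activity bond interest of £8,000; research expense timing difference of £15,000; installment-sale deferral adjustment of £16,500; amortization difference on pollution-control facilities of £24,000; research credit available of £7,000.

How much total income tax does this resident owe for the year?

Regular tax:
  £16,000 × 13% = £2,080
  £81,000 × 26% = £21,060
  £500 × 36% = £180
  → £23,320
  Less research credit £7,000 → £16,320

Minimum tax:
  Adjusted income: £97,500 + £8,000 + £15,000 + £16,500 + £24,000 = £161,000
  Exemption: £88,000 − 25% × (£161,000 − £153,000) = £88,000 − £2,000 = £86,000
  Base: £161,000 − £86,000 = £75,000
  £75,000 × 28% = £21,000

£21,000 > £16,320, so the minimum tax is the binding amount.

£21,000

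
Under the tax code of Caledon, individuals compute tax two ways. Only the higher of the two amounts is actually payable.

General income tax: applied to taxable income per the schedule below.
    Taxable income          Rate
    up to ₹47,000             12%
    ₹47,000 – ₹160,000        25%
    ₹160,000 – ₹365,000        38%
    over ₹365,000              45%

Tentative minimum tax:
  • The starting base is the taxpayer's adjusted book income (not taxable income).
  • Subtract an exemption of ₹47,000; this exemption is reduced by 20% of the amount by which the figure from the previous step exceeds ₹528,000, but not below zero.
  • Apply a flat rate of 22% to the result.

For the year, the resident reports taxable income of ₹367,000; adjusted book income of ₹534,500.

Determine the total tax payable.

Tentative minimum tax:
  Base (adjusted book income): ₹534,500
  Exemption: ₹47,000 − 20% × (₹534,500 − ₹528,000) = ₹47,000 − ₹1,300 = ₹45,700
  Base: ₹534,500 − ₹45,700 = ₹488,800
  ₹488,800 × 22% = ₹107,536

General income tax:
  ₹47,000 × 12% = ₹5,640
  ₹113,000 × 25% = ₹28,250
  ₹205,000 × 38% = ₹77,900
  ₹2,000 × 45% = ₹900
  → ₹112,690

₹112,690 > ₹107,536, so the general income tax governs.

₹112,690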